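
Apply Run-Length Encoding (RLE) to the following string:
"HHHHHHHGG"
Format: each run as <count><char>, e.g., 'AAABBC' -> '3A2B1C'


Scanning runs left to right:
  i=0: run of 'H' x 7 -> '7H'
  i=7: run of 'G' x 2 -> '2G'

RLE = 7H2G


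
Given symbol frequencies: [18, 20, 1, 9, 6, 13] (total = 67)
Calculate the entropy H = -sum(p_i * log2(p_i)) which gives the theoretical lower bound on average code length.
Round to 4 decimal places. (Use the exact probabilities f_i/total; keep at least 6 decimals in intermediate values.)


Per-symbol terms -p_i * log2(p_i) with p_i = f_i/67:
  p = 18/67 = 0.268657: log2(p) = -1.896164, -p*log2(p) = 0.509417
  p = 20/67 = 0.298507: log2(p) = -1.744161, -p*log2(p) = 0.520645
  p = 1/67 = 0.014925: log2(p) = -6.066089, -p*log2(p) = 0.090539
  p = 9/67 = 0.134328: log2(p) = -2.896164, -p*log2(p) = 0.389037
  p = 6/67 = 0.089552: log2(p) = -3.481127, -p*log2(p) = 0.311743
  p = 13/67 = 0.194030: log2(p) = -2.365649, -p*log2(p) = 0.459007
H = 0.509417 + 0.520645 + 0.090539 + 0.389037 + 0.311743 + 0.459007 = 2.280388

H = 2.2804 bits/symbol


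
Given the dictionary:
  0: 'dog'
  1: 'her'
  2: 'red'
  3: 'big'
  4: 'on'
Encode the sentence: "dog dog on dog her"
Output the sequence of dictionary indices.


Look up each word in the dictionary:
  'dog' -> 0
  'dog' -> 0
  'on' -> 4
  'dog' -> 0
  'her' -> 1

Encoded: [0, 0, 4, 0, 1]


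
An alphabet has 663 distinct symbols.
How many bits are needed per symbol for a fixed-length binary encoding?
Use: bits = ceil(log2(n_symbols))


log2(663) = 9.3729
Bracket: 2^9 = 512 < 663 <= 2^10 = 1024
So ceil(log2(663)) = 10

bits = ceil(log2(663)) = ceil(9.3729) = 10 bits


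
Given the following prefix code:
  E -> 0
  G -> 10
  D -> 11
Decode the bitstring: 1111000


Decoding step by step:
Bits 11 -> D
Bits 11 -> D
Bits 0 -> E
Bits 0 -> E
Bits 0 -> E


Decoded message: DDEEE


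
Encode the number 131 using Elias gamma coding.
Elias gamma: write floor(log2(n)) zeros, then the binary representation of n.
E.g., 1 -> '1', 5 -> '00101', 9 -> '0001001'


num_bits = floor(log2(131)) + 1 = 8
leading_zeros = num_bits - 1 = 7
binary(131) = 10000011

Elias gamma(131) = '0000000' + '10000011' = 000000010000011 (15 bits)


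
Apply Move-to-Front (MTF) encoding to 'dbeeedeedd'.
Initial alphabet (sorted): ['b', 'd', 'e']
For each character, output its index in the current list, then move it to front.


MTF encoding:
'd': index 1 in ['b', 'd', 'e'] -> ['d', 'b', 'e']
'b': index 1 in ['d', 'b', 'e'] -> ['b', 'd', 'e']
'e': index 2 in ['b', 'd', 'e'] -> ['e', 'b', 'd']
'e': index 0 in ['e', 'b', 'd'] -> ['e', 'b', 'd']
'e': index 0 in ['e', 'b', 'd'] -> ['e', 'b', 'd']
'd': index 2 in ['e', 'b', 'd'] -> ['d', 'e', 'b']
'e': index 1 in ['d', 'e', 'b'] -> ['e', 'd', 'b']
'e': index 0 in ['e', 'd', 'b'] -> ['e', 'd', 'b']
'd': index 1 in ['e', 'd', 'b'] -> ['d', 'e', 'b']
'd': index 0 in ['d', 'e', 'b'] -> ['d', 'e', 'b']


Output: [1, 1, 2, 0, 0, 2, 1, 0, 1, 0]


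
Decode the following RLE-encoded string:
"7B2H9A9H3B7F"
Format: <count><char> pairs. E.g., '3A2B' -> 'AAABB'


Expanding each <count><char> pair:
  7B -> 'BBBBBBB'
  2H -> 'HH'
  9A -> 'AAAAAAAAA'
  9H -> 'HHHHHHHHH'
  3B -> 'BBB'
  7F -> 'FFFFFFF'

Decoded = BBBBBBBHHAAAAAAAAAHHHHHHHHHBBBFFFFFFF


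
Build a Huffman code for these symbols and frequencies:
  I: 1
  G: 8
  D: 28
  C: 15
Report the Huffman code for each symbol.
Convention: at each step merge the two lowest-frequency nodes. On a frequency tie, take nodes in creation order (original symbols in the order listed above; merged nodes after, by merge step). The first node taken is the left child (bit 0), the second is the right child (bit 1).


Huffman tree construction:
Step 1: Merge I(1) + G(8) = 9
Step 2: Merge (I+G)(9) + C(15) = 24
Step 3: Merge ((I+G)+C)(24) + D(28) = 52
Read each symbol's code off the tree from the root (left child = 0, right child = 1).

Codes:
  I: 000 (length 3)
  G: 001 (length 3)
  D: 1 (length 1)
  C: 01 (length 2)
Average code length: 85/52 = 1.6346 bits/symbol


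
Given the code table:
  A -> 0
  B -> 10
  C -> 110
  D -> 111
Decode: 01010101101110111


Decoding:
0 -> A
10 -> B
10 -> B
10 -> B
110 -> C
111 -> D
0 -> A
111 -> D


Result: ABBBCDAD


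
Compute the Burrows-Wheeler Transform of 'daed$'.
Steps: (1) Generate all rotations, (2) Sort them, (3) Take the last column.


Rotations (sorted):
  0: $daed -> last char: d
  1: aed$d -> last char: d
  2: d$dae -> last char: e
  3: daed$ -> last char: $
  4: ed$da -> last char: a


BWT = dde$a


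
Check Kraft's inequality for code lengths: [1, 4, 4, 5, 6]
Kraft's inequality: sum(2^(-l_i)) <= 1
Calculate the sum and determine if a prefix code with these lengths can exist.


Sum = 2^(-1) + 2^(-4) + 2^(-4) + 2^(-5) + 2^(-6)
    = 0.5 + 0.0625 + 0.0625 + 0.03125 + 0.015625
    = 43/64 = 0.671875
Since 0.671875 <= 1, Kraft's inequality IS satisfied.
A prefix code with these lengths CAN exist.

Kraft sum = 0.671875. Satisfied.


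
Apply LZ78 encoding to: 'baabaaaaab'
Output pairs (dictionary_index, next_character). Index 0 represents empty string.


LZ78 encoding steps:
Dictionary: {0: ''}
Step 1: w='' (idx 0), next='b' -> output (0, 'b'), add 'b' as idx 1
Step 2: w='' (idx 0), next='a' -> output (0, 'a'), add 'a' as idx 2
Step 3: w='a' (idx 2), next='b' -> output (2, 'b'), add 'ab' as idx 3
Step 4: w='a' (idx 2), next='a' -> output (2, 'a'), add 'aa' as idx 4
Step 5: w='aa' (idx 4), next='a' -> output (4, 'a'), add 'aaa' as idx 5
Step 6: w='b' (idx 1), end of input -> output (1, '')


Encoded: [(0, 'b'), (0, 'a'), (2, 'b'), (2, 'a'), (4, 'a'), (1, '')]


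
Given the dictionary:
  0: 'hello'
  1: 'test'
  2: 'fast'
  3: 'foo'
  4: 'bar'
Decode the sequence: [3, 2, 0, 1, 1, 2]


Look up each index in the dictionary:
  3 -> 'foo'
  2 -> 'fast'
  0 -> 'hello'
  1 -> 'test'
  1 -> 'test'
  2 -> 'fast'

Decoded: "foo fast hello test test fast"


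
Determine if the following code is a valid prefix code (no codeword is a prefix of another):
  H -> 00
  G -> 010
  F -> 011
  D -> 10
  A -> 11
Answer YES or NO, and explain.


Checking each pair (does one codeword prefix another?):
  H='00' vs G='010': no prefix
  H='00' vs F='011': no prefix
  H='00' vs D='10': no prefix
  H='00' vs A='11': no prefix
  G='010' vs H='00': no prefix
  G='010' vs F='011': no prefix
  G='010' vs D='10': no prefix
  G='010' vs A='11': no prefix
  F='011' vs H='00': no prefix
  F='011' vs G='010': no prefix
  F='011' vs D='10': no prefix
  F='011' vs A='11': no prefix
  D='10' vs H='00': no prefix
  D='10' vs G='010': no prefix
  D='10' vs F='011': no prefix
  D='10' vs A='11': no prefix
  A='11' vs H='00': no prefix
  A='11' vs G='010': no prefix
  A='11' vs F='011': no prefix
  A='11' vs D='10': no prefix
No violation found over all pairs.

YES -- this is a valid prefix code. No codeword is a prefix of any other codeword.


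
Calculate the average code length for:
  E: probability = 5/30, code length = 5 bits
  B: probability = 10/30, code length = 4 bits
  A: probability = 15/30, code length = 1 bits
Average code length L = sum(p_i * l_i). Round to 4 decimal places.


Weighted contributions p_i * l_i:
  E: (5/30) * 5 = 25/30
  B: (10/30) * 4 = 40/30
  A: (15/30) * 1 = 15/30
Sum = (25 + 40 + 15)/30 = 80/30

L = 80/30 = 2.6667 bits/symbol


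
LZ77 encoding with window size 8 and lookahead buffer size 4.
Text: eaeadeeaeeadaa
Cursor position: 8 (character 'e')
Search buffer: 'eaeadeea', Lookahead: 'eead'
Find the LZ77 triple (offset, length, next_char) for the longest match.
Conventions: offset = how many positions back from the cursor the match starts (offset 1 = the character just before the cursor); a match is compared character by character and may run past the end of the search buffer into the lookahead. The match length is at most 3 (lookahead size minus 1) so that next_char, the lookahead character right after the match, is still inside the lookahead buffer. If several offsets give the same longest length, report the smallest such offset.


Try each offset into the search buffer:
  offset=1 (pos 7, char 'a'): match length 0
  offset=2 (pos 6, char 'e'): match length 1
  offset=3 (pos 5, char 'e'): match length 3
  offset=4 (pos 4, char 'd'): match length 0
  offset=5 (pos 3, char 'a'): match length 0
  offset=6 (pos 2, char 'e'): match length 1
  offset=7 (pos 1, char 'a'): match length 0
  offset=8 (pos 0, char 'e'): match length 1
Longest match has length 3 at offset 3.
next_char = character at position 8 + 3 = 11 -> 'd'

Best match: offset=3, length=3 (matching 'eea' starting at position 5)
LZ77 triple: (3, 3, 'd')


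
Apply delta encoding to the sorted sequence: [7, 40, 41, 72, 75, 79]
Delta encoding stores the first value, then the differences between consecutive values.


First value: 7
Deltas:
  40 - 7 = 33
  41 - 40 = 1
  72 - 41 = 31
  75 - 72 = 3
  79 - 75 = 4


Delta encoded: [7, 33, 1, 31, 3, 4]


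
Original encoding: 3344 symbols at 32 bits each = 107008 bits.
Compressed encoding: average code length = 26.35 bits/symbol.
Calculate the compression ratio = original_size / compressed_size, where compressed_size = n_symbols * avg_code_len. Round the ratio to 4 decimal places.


original_size = n_symbols * orig_bits = 3344 * 32 = 107008 bits
compressed_size = n_symbols * avg_code_len = 3344 * 26.35 = 88114.4 bits
ratio = original_size / compressed_size = 107008 / 88114.4 = 1.2144

Compression ratio = 1.2144


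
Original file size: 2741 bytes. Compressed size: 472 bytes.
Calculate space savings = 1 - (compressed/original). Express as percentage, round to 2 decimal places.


ratio = compressed/original = 472/2741 = 0.1722
savings = 1 - ratio = 1 - 0.1722 = 0.8278
as a percentage: 0.8278 * 100 = 82.78%

Space savings = 1 - 472/2741 = 82.78%


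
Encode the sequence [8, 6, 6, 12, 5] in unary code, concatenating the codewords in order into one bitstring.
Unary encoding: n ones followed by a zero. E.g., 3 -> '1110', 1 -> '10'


Encode each number as n ones followed by a terminating 0:
  8 -> 111111110 (9 bits)
  6 -> 1111110 (7 bits)
  6 -> 1111110 (7 bits)
  12 -> 1111111111110 (13 bits)
  5 -> 111110 (6 bits)
Total length = 9 + 7 + 7 + 13 + 6 = 42 bits.

Unary([8, 6, 6, 12, 5]) = 111111110111111011111101111111111110111110 (42 bits)


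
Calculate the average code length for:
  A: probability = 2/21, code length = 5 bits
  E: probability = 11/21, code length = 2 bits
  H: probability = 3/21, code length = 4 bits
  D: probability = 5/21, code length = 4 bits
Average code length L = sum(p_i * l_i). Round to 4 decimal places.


Weighted contributions p_i * l_i:
  A: (2/21) * 5 = 10/21
  E: (11/21) * 2 = 22/21
  H: (3/21) * 4 = 12/21
  D: (5/21) * 4 = 20/21
Sum = (10 + 22 + 12 + 20)/21 = 64/21

L = 64/21 = 3.0476 bits/symbol


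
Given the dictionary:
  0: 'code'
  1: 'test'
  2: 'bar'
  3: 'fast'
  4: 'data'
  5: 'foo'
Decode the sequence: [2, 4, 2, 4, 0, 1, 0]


Look up each index in the dictionary:
  2 -> 'bar'
  4 -> 'data'
  2 -> 'bar'
  4 -> 'data'
  0 -> 'code'
  1 -> 'test'
  0 -> 'code'

Decoded: "bar data bar data code test code"


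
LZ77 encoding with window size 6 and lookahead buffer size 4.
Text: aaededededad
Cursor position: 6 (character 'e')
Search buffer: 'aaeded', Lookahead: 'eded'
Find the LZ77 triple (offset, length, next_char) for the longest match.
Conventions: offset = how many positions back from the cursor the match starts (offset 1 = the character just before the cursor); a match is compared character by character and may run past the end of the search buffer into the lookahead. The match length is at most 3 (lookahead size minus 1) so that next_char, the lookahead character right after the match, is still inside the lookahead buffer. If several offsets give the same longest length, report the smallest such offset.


Try each offset into the search buffer:
  offset=1 (pos 5, char 'd'): match length 0
  offset=2 (pos 4, char 'e'): match length 3
  offset=3 (pos 3, char 'd'): match length 0
  offset=4 (pos 2, char 'e'): match length 3
  offset=5 (pos 1, char 'a'): match length 0
  offset=6 (pos 0, char 'a'): match length 0
Longest match has length 3, found at offsets 2, 4; take the smallest, offset 2.
next_char = character at position 6 + 3 = 9 -> 'd'

Best match: offset=2, length=3 (matching 'ede' starting at position 4)
LZ77 triple: (2, 3, 'd')


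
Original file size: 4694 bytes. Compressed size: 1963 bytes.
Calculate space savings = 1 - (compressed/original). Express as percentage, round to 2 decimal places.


ratio = compressed/original = 1963/4694 = 0.418193
savings = 1 - ratio = 1 - 0.418193 = 0.581807
as a percentage: 0.581807 * 100 = 58.18%

Space savings = 1 - 1963/4694 = 58.18%


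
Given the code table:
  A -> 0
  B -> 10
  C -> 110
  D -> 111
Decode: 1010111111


Decoding:
10 -> B
10 -> B
111 -> D
111 -> D


Result: BBDD


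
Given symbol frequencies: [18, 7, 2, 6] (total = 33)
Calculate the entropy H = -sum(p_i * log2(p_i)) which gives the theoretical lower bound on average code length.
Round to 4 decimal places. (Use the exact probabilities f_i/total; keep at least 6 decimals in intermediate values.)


Per-symbol terms -p_i * log2(p_i) with p_i = f_i/33:
  p = 18/33 = 0.545455: log2(p) = -0.874469, -p*log2(p) = 0.476983
  p = 7/33 = 0.212121: log2(p) = -2.237039, -p*log2(p) = 0.474523
  p = 2/33 = 0.060606: log2(p) = -4.044394, -p*log2(p) = 0.245115
  p = 6/33 = 0.181818: log2(p) = -2.459432, -p*log2(p) = 0.447169
H = 0.476983 + 0.474523 + 0.245115 + 0.447169 = 1.643790

H = 1.6438 bits/symbol


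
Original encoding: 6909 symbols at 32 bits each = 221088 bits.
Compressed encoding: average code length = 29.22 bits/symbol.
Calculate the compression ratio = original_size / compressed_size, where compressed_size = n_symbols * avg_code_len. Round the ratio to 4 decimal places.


original_size = n_symbols * orig_bits = 6909 * 32 = 221088 bits
compressed_size = n_symbols * avg_code_len = 6909 * 29.22 = 201880.98 bits
ratio = original_size / compressed_size = 221088 / 201880.98 = 1.0951

Compression ratio = 1.0951


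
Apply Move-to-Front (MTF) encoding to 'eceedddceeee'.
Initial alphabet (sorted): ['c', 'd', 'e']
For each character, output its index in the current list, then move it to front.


MTF encoding:
'e': index 2 in ['c', 'd', 'e'] -> ['e', 'c', 'd']
'c': index 1 in ['e', 'c', 'd'] -> ['c', 'e', 'd']
'e': index 1 in ['c', 'e', 'd'] -> ['e', 'c', 'd']
'e': index 0 in ['e', 'c', 'd'] -> ['e', 'c', 'd']
'd': index 2 in ['e', 'c', 'd'] -> ['d', 'e', 'c']
'd': index 0 in ['d', 'e', 'c'] -> ['d', 'e', 'c']
'd': index 0 in ['d', 'e', 'c'] -> ['d', 'e', 'c']
'c': index 2 in ['d', 'e', 'c'] -> ['c', 'd', 'e']
'e': index 2 in ['c', 'd', 'e'] -> ['e', 'c', 'd']
'e': index 0 in ['e', 'c', 'd'] -> ['e', 'c', 'd']
'e': index 0 in ['e', 'c', 'd'] -> ['e', 'c', 'd']
'e': index 0 in ['e', 'c', 'd'] -> ['e', 'c', 'd']


Output: [2, 1, 1, 0, 2, 0, 0, 2, 2, 0, 0, 0]


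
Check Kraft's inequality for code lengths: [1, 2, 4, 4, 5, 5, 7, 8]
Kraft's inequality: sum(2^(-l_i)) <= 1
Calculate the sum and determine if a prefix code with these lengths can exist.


Sum = 2^(-1) + 2^(-2) + 2^(-4) + 2^(-4) + 2^(-5) + 2^(-5) + 2^(-7) + 2^(-8)
    = 0.5 + 0.25 + 0.0625 + 0.0625 + 0.03125 + 0.03125 + 0.0078125 + 0.00390625
    = 243/256 = 0.94921875
Since 0.94921875 <= 1, Kraft's inequality IS satisfied.
A prefix code with these lengths CAN exist.

Kraft sum = 0.94921875. Satisfied.


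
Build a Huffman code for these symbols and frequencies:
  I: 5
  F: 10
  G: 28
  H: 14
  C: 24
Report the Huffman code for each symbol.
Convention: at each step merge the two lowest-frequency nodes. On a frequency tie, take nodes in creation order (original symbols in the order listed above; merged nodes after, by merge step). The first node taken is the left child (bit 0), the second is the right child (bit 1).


Huffman tree construction:
Step 1: Merge I(5) + F(10) = 15
Step 2: Merge H(14) + (I+F)(15) = 29
Step 3: Merge C(24) + G(28) = 52
Step 4: Merge (H+(I+F))(29) + (C+G)(52) = 81
Read each symbol's code off the tree from the root (left child = 0, right child = 1).

Codes:
  I: 010 (length 3)
  F: 011 (length 3)
  G: 11 (length 2)
  H: 00 (length 2)
  C: 10 (length 2)
Average code length: 177/81 = 2.1852 bits/symbol


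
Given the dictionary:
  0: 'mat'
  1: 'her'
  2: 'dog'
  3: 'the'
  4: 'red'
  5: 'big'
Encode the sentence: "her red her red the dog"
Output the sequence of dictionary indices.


Look up each word in the dictionary:
  'her' -> 1
  'red' -> 4
  'her' -> 1
  'red' -> 4
  'the' -> 3
  'dog' -> 2

Encoded: [1, 4, 1, 4, 3, 2]


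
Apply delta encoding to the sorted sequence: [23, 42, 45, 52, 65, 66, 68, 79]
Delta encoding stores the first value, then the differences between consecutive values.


First value: 23
Deltas:
  42 - 23 = 19
  45 - 42 = 3
  52 - 45 = 7
  65 - 52 = 13
  66 - 65 = 1
  68 - 66 = 2
  79 - 68 = 11


Delta encoded: [23, 19, 3, 7, 13, 1, 2, 11]


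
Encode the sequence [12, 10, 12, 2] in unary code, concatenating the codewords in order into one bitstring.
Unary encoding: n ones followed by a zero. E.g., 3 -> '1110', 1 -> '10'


Encode each number as n ones followed by a terminating 0:
  12 -> 1111111111110 (13 bits)
  10 -> 11111111110 (11 bits)
  12 -> 1111111111110 (13 bits)
  2 -> 110 (3 bits)
Total length = 13 + 11 + 13 + 3 = 40 bits.

Unary([12, 10, 12, 2]) = 1111111111110111111111101111111111110110 (40 bits)


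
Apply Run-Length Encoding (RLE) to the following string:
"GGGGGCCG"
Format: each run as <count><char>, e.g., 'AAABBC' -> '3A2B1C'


Scanning runs left to right:
  i=0: run of 'G' x 5 -> '5G'
  i=5: run of 'C' x 2 -> '2C'
  i=7: run of 'G' x 1 -> '1G'

RLE = 5G2C1G


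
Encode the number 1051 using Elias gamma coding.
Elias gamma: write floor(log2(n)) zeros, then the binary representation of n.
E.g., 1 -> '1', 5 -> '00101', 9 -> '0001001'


num_bits = floor(log2(1051)) + 1 = 11
leading_zeros = num_bits - 1 = 10
binary(1051) = 10000011011

Elias gamma(1051) = '0000000000' + '10000011011' = 000000000010000011011 (21 bits)


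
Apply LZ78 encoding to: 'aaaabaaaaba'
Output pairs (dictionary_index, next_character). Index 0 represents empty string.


LZ78 encoding steps:
Dictionary: {0: ''}
Step 1: w='' (idx 0), next='a' -> output (0, 'a'), add 'a' as idx 1
Step 2: w='a' (idx 1), next='a' -> output (1, 'a'), add 'aa' as idx 2
Step 3: w='a' (idx 1), next='b' -> output (1, 'b'), add 'ab' as idx 3
Step 4: w='aa' (idx 2), next='a' -> output (2, 'a'), add 'aaa' as idx 4
Step 5: w='ab' (idx 3), next='a' -> output (3, 'a'), add 'aba' as idx 5


Encoded: [(0, 'a'), (1, 'a'), (1, 'b'), (2, 'a'), (3, 'a')]


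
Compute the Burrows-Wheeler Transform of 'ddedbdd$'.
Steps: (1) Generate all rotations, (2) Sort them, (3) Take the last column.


Rotations (sorted):
  0: $ddedbdd -> last char: d
  1: bdd$dded -> last char: d
  2: d$ddedbd -> last char: d
  3: dbdd$dde -> last char: e
  4: dd$ddedb -> last char: b
  5: ddedbdd$ -> last char: $
  6: dedbdd$d -> last char: d
  7: edbdd$dd -> last char: d


BWT = dddeb$dd


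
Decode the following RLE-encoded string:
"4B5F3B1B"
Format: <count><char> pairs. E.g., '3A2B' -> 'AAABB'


Expanding each <count><char> pair:
  4B -> 'BBBB'
  5F -> 'FFFFF'
  3B -> 'BBB'
  1B -> 'B'

Decoded = BBBBFFFFFBBBB


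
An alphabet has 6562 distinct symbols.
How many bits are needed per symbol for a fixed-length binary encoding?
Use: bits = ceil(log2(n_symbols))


log2(6562) = 12.6799
Bracket: 2^12 = 4096 < 6562 <= 2^13 = 8192
So ceil(log2(6562)) = 13

bits = ceil(log2(6562)) = ceil(12.6799) = 13 bits


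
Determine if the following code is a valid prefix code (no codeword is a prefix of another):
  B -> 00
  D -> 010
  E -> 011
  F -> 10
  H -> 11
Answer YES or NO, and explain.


Checking each pair (does one codeword prefix another?):
  B='00' vs D='010': no prefix
  B='00' vs E='011': no prefix
  B='00' vs F='10': no prefix
  B='00' vs H='11': no prefix
  D='010' vs B='00': no prefix
  D='010' vs E='011': no prefix
  D='010' vs F='10': no prefix
  D='010' vs H='11': no prefix
  E='011' vs B='00': no prefix
  E='011' vs D='010': no prefix
  E='011' vs F='10': no prefix
  E='011' vs H='11': no prefix
  F='10' vs B='00': no prefix
  F='10' vs D='010': no prefix
  F='10' vs E='011': no prefix
  F='10' vs H='11': no prefix
  H='11' vs B='00': no prefix
  H='11' vs D='010': no prefix
  H='11' vs E='011': no prefix
  H='11' vs F='10': no prefix
No violation found over all pairs.

YES -- this is a valid prefix code. No codeword is a prefix of any other codeword.


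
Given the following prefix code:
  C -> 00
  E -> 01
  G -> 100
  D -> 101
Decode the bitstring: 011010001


Decoding step by step:
Bits 01 -> E
Bits 101 -> D
Bits 00 -> C
Bits 01 -> E


Decoded message: EDCE


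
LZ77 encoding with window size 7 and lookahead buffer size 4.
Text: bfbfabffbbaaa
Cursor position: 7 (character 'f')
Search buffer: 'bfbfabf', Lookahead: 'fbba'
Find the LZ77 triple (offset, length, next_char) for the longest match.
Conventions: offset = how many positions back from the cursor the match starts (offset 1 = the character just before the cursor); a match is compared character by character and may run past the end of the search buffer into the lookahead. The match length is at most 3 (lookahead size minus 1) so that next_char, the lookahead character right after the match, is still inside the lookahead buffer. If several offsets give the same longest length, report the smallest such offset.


Try each offset into the search buffer:
  offset=1 (pos 6, char 'f'): match length 1
  offset=2 (pos 5, char 'b'): match length 0
  offset=3 (pos 4, char 'a'): match length 0
  offset=4 (pos 3, char 'f'): match length 1
  offset=5 (pos 2, char 'b'): match length 0
  offset=6 (pos 1, char 'f'): match length 2
  offset=7 (pos 0, char 'b'): match length 0
Longest match has length 2 at offset 6.
next_char = character at position 7 + 2 = 9 -> 'b'

Best match: offset=6, length=2 (matching 'fb' starting at position 1)
LZ77 triple: (6, 2, 'b')


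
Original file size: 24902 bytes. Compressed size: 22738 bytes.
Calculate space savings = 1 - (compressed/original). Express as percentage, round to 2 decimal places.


ratio = compressed/original = 22738/24902 = 0.913099
savings = 1 - ratio = 1 - 0.913099 = 0.086901
as a percentage: 0.086901 * 100 = 8.69%

Space savings = 1 - 22738/24902 = 8.69%


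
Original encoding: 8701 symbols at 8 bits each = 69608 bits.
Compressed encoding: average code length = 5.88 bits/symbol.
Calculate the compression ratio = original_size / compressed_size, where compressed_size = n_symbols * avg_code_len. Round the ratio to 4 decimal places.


original_size = n_symbols * orig_bits = 8701 * 8 = 69608 bits
compressed_size = n_symbols * avg_code_len = 8701 * 5.88 = 51161.88 bits
ratio = original_size / compressed_size = 69608 / 51161.88 = 1.3605

Compression ratio = 1.3605


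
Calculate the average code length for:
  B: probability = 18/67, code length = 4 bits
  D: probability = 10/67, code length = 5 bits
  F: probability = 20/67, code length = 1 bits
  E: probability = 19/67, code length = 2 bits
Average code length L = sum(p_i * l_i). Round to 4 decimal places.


Weighted contributions p_i * l_i:
  B: (18/67) * 4 = 72/67
  D: (10/67) * 5 = 50/67
  F: (20/67) * 1 = 20/67
  E: (19/67) * 2 = 38/67
Sum = (72 + 50 + 20 + 38)/67 = 180/67

L = 180/67 = 2.6866 bits/symbol


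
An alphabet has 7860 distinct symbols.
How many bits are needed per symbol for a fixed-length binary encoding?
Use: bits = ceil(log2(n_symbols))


log2(7860) = 12.9403
Bracket: 2^12 = 4096 < 7860 <= 2^13 = 8192
So ceil(log2(7860)) = 13

bits = ceil(log2(7860)) = ceil(12.9403) = 13 bits


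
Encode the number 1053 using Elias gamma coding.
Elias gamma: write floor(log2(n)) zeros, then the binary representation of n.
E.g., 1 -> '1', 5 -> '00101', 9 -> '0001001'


num_bits = floor(log2(1053)) + 1 = 11
leading_zeros = num_bits - 1 = 10
binary(1053) = 10000011101

Elias gamma(1053) = '0000000000' + '10000011101' = 000000000010000011101 (21 bits)


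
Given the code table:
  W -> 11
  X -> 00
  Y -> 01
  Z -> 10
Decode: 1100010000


Decoding:
11 -> W
00 -> X
01 -> Y
00 -> X
00 -> X


Result: WXYXX


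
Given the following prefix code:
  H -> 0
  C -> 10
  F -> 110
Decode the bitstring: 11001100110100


Decoding step by step:
Bits 110 -> F
Bits 0 -> H
Bits 110 -> F
Bits 0 -> H
Bits 110 -> F
Bits 10 -> C
Bits 0 -> H


Decoded message: FHFHFCH


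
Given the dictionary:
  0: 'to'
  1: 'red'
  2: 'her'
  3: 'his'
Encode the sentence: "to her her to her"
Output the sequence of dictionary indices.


Look up each word in the dictionary:
  'to' -> 0
  'her' -> 2
  'her' -> 2
  'to' -> 0
  'her' -> 2

Encoded: [0, 2, 2, 0, 2]


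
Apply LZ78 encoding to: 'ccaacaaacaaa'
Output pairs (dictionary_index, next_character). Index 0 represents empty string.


LZ78 encoding steps:
Dictionary: {0: ''}
Step 1: w='' (idx 0), next='c' -> output (0, 'c'), add 'c' as idx 1
Step 2: w='c' (idx 1), next='a' -> output (1, 'a'), add 'ca' as idx 2
Step 3: w='' (idx 0), next='a' -> output (0, 'a'), add 'a' as idx 3
Step 4: w='ca' (idx 2), next='a' -> output (2, 'a'), add 'caa' as idx 4
Step 5: w='a' (idx 3), next='c' -> output (3, 'c'), add 'ac' as idx 5
Step 6: w='a' (idx 3), next='a' -> output (3, 'a'), add 'aa' as idx 6
Step 7: w='a' (idx 3), end of input -> output (3, '')


Encoded: [(0, 'c'), (1, 'a'), (0, 'a'), (2, 'a'), (3, 'c'), (3, 'a'), (3, '')]


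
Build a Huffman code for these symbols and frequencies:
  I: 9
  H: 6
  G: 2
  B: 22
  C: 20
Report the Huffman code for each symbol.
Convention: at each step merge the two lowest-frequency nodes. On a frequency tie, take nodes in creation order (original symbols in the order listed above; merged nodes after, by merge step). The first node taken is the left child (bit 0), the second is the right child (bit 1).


Huffman tree construction:
Step 1: Merge G(2) + H(6) = 8
Step 2: Merge (G+H)(8) + I(9) = 17
Step 3: Merge ((G+H)+I)(17) + C(20) = 37
Step 4: Merge B(22) + (((G+H)+I)+C)(37) = 59
Read each symbol's code off the tree from the root (left child = 0, right child = 1).

Codes:
  I: 101 (length 3)
  H: 1001 (length 4)
  G: 1000 (length 4)
  B: 0 (length 1)
  C: 11 (length 2)
Average code length: 121/59 = 2.0508 bits/symbol


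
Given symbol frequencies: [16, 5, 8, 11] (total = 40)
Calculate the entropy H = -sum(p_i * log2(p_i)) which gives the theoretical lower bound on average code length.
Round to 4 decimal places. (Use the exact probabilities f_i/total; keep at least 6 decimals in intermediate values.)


Per-symbol terms -p_i * log2(p_i) with p_i = f_i/40:
  p = 16/40 = 0.400000: log2(p) = -1.321928, -p*log2(p) = 0.528771
  p = 5/40 = 0.125000: log2(p) = -3.000000, -p*log2(p) = 0.375000
  p = 8/40 = 0.200000: log2(p) = -2.321928, -p*log2(p) = 0.464386
  p = 11/40 = 0.275000: log2(p) = -1.862496, -p*log2(p) = 0.512187
H = 0.528771 + 0.375000 + 0.464386 + 0.512187 = 1.880344

H = 1.8803 bits/symbol


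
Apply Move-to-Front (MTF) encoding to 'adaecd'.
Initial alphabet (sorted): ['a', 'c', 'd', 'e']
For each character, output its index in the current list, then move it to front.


MTF encoding:
'a': index 0 in ['a', 'c', 'd', 'e'] -> ['a', 'c', 'd', 'e']
'd': index 2 in ['a', 'c', 'd', 'e'] -> ['d', 'a', 'c', 'e']
'a': index 1 in ['d', 'a', 'c', 'e'] -> ['a', 'd', 'c', 'e']
'e': index 3 in ['a', 'd', 'c', 'e'] -> ['e', 'a', 'd', 'c']
'c': index 3 in ['e', 'a', 'd', 'c'] -> ['c', 'e', 'a', 'd']
'd': index 3 in ['c', 'e', 'a', 'd'] -> ['d', 'c', 'e', 'a']


Output: [0, 2, 1, 3, 3, 3]


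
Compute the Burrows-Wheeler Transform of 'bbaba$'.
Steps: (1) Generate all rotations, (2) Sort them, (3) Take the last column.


Rotations (sorted):
  0: $bbaba -> last char: a
  1: a$bbab -> last char: b
  2: aba$bb -> last char: b
  3: ba$bba -> last char: a
  4: baba$b -> last char: b
  5: bbaba$ -> last char: $


BWT = abbab$


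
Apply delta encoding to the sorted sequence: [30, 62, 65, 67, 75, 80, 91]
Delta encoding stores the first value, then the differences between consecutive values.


First value: 30
Deltas:
  62 - 30 = 32
  65 - 62 = 3
  67 - 65 = 2
  75 - 67 = 8
  80 - 75 = 5
  91 - 80 = 11


Delta encoded: [30, 32, 3, 2, 8, 5, 11]


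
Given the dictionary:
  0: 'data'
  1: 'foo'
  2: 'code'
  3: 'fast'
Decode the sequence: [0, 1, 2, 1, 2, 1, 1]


Look up each index in the dictionary:
  0 -> 'data'
  1 -> 'foo'
  2 -> 'code'
  1 -> 'foo'
  2 -> 'code'
  1 -> 'foo'
  1 -> 'foo'

Decoded: "data foo code foo code foo foo"


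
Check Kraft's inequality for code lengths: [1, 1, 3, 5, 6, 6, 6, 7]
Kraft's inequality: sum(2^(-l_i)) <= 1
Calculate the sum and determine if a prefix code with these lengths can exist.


Sum = 2^(-1) + 2^(-1) + 2^(-3) + 2^(-5) + 2^(-6) + 2^(-6) + 2^(-6) + 2^(-7)
    = 0.5 + 0.5 + 0.125 + 0.03125 + 0.015625 + 0.015625 + 0.015625 + 0.0078125
    = 155/128 = 1.2109375
Since 1.2109375 > 1, Kraft's inequality is NOT satisfied.
A prefix code with these lengths CANNOT exist.

Kraft sum = 1.2109375. Not satisfied.


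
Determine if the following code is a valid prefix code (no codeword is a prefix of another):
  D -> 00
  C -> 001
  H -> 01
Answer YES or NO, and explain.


Checking each pair (does one codeword prefix another?):
  D='00' vs C='001': prefix -- VIOLATION

NO -- this is NOT a valid prefix code. D (00) is a prefix of C (001).


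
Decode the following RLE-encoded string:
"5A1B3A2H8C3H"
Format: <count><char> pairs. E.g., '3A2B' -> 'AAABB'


Expanding each <count><char> pair:
  5A -> 'AAAAA'
  1B -> 'B'
  3A -> 'AAA'
  2H -> 'HH'
  8C -> 'CCCCCCCC'
  3H -> 'HHH'

Decoded = AAAAABAAAHHCCCCCCCCHHH


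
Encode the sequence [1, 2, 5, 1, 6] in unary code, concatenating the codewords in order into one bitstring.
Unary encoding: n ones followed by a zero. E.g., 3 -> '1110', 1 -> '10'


Encode each number as n ones followed by a terminating 0:
  1 -> 10 (2 bits)
  2 -> 110 (3 bits)
  5 -> 111110 (6 bits)
  1 -> 10 (2 bits)
  6 -> 1111110 (7 bits)
Total length = 2 + 3 + 6 + 2 + 7 = 20 bits.

Unary([1, 2, 5, 1, 6]) = 10110111110101111110 (20 bits)


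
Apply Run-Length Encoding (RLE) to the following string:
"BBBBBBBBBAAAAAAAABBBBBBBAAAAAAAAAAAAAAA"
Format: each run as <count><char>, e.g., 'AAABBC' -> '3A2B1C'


Scanning runs left to right:
  i=0: run of 'B' x 9 -> '9B'
  i=9: run of 'A' x 8 -> '8A'
  i=17: run of 'B' x 7 -> '7B'
  i=24: run of 'A' x 15 -> '15A'

RLE = 9B8A7B15A


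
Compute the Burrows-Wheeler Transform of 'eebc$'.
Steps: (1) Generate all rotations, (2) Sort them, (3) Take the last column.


Rotations (sorted):
  0: $eebc -> last char: c
  1: bc$ee -> last char: e
  2: c$eeb -> last char: b
  3: ebc$e -> last char: e
  4: eebc$ -> last char: $


BWT = cebe$


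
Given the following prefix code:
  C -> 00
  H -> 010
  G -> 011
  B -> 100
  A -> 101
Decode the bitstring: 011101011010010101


Decoding step by step:
Bits 011 -> G
Bits 101 -> A
Bits 011 -> G
Bits 010 -> H
Bits 010 -> H
Bits 101 -> A


Decoded message: GAGHHA


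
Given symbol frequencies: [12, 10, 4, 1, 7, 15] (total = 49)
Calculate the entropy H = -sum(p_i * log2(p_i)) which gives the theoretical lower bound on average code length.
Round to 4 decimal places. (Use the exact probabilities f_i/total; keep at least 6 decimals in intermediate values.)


Per-symbol terms -p_i * log2(p_i) with p_i = f_i/49:
  p = 12/49 = 0.244898: log2(p) = -2.029747, -p*log2(p) = 0.497081
  p = 10/49 = 0.204082: log2(p) = -2.292782, -p*log2(p) = 0.467915
  p = 4/49 = 0.081633: log2(p) = -3.614710, -p*log2(p) = 0.295078
  p = 1/49 = 0.020408: log2(p) = -5.614710, -p*log2(p) = 0.114586
  p = 7/49 = 0.142857: log2(p) = -2.807355, -p*log2(p) = 0.401051
  p = 15/49 = 0.306122: log2(p) = -1.707819, -p*log2(p) = 0.522802
H = 0.497081 + 0.467915 + 0.295078 + 0.114586 + 0.401051 + 0.522802 = 2.298513

H = 2.2985 bits/symbol


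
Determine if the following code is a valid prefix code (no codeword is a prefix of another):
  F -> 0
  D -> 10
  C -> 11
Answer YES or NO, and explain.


Checking each pair (does one codeword prefix another?):
  F='0' vs D='10': no prefix
  F='0' vs C='11': no prefix
  D='10' vs F='0': no prefix
  D='10' vs C='11': no prefix
  C='11' vs F='0': no prefix
  C='11' vs D='10': no prefix
No violation found over all pairs.

YES -- this is a valid prefix code. No codeword is a prefix of any other codeword.


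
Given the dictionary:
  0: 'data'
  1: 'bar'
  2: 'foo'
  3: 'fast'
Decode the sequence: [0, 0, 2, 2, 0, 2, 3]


Look up each index in the dictionary:
  0 -> 'data'
  0 -> 'data'
  2 -> 'foo'
  2 -> 'foo'
  0 -> 'data'
  2 -> 'foo'
  3 -> 'fast'

Decoded: "data data foo foo data foo fast"


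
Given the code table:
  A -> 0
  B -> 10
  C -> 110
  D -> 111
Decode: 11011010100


Decoding:
110 -> C
110 -> C
10 -> B
10 -> B
0 -> A


Result: CCBBA


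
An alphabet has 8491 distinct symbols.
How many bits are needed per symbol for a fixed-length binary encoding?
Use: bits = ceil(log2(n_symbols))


log2(8491) = 13.0517
Bracket: 2^13 = 8192 < 8491 <= 2^14 = 16384
So ceil(log2(8491)) = 14

bits = ceil(log2(8491)) = ceil(13.0517) = 14 bits


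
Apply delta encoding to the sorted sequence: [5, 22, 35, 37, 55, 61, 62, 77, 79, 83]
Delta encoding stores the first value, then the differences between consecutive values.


First value: 5
Deltas:
  22 - 5 = 17
  35 - 22 = 13
  37 - 35 = 2
  55 - 37 = 18
  61 - 55 = 6
  62 - 61 = 1
  77 - 62 = 15
  79 - 77 = 2
  83 - 79 = 4


Delta encoded: [5, 17, 13, 2, 18, 6, 1, 15, 2, 4]


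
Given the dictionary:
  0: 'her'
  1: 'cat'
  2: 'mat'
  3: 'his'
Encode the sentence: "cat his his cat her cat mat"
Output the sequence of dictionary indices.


Look up each word in the dictionary:
  'cat' -> 1
  'his' -> 3
  'his' -> 3
  'cat' -> 1
  'her' -> 0
  'cat' -> 1
  'mat' -> 2

Encoded: [1, 3, 3, 1, 0, 1, 2]


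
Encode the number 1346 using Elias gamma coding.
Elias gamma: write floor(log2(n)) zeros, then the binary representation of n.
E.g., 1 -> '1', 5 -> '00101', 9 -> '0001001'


num_bits = floor(log2(1346)) + 1 = 11
leading_zeros = num_bits - 1 = 10
binary(1346) = 10101000010

Elias gamma(1346) = '0000000000' + '10101000010' = 000000000010101000010 (21 bits)


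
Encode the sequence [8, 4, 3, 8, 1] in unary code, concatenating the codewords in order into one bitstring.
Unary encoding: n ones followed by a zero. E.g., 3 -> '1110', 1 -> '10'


Encode each number as n ones followed by a terminating 0:
  8 -> 111111110 (9 bits)
  4 -> 11110 (5 bits)
  3 -> 1110 (4 bits)
  8 -> 111111110 (9 bits)
  1 -> 10 (2 bits)
Total length = 9 + 5 + 4 + 9 + 2 = 29 bits.

Unary([8, 4, 3, 8, 1]) = 11111111011110111011111111010 (29 bits)


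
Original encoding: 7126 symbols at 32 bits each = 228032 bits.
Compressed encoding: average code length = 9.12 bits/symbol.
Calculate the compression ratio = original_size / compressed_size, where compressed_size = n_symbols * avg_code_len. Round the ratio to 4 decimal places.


original_size = n_symbols * orig_bits = 7126 * 32 = 228032 bits
compressed_size = n_symbols * avg_code_len = 7126 * 9.12 = 64989.12 bits
ratio = original_size / compressed_size = 228032 / 64989.12 = 3.5088

Compression ratio = 3.5088


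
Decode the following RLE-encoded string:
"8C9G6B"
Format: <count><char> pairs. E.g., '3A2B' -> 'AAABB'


Expanding each <count><char> pair:
  8C -> 'CCCCCCCC'
  9G -> 'GGGGGGGGG'
  6B -> 'BBBBBB'

Decoded = CCCCCCCCGGGGGGGGGBBBBBB


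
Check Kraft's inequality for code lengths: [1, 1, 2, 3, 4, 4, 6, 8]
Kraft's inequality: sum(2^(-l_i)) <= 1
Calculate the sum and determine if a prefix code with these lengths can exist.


Sum = 2^(-1) + 2^(-1) + 2^(-2) + 2^(-3) + 2^(-4) + 2^(-4) + 2^(-6) + 2^(-8)
    = 0.5 + 0.5 + 0.25 + 0.125 + 0.0625 + 0.0625 + 0.015625 + 0.00390625
    = 389/256 = 1.51953125
Since 1.51953125 > 1, Kraft's inequality is NOT satisfied.
A prefix code with these lengths CANNOT exist.

Kraft sum = 1.51953125. Not satisfied.


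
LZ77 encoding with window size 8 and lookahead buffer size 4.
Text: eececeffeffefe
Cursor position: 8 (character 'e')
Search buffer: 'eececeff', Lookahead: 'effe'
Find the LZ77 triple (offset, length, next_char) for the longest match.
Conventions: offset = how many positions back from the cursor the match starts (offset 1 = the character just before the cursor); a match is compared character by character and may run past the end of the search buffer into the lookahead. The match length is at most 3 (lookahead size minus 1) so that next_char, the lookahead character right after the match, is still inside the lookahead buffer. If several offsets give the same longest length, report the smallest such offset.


Try each offset into the search buffer:
  offset=1 (pos 7, char 'f'): match length 0
  offset=2 (pos 6, char 'f'): match length 0
  offset=3 (pos 5, char 'e'): match length 3
  offset=4 (pos 4, char 'c'): match length 0
  offset=5 (pos 3, char 'e'): match length 1
  offset=6 (pos 2, char 'c'): match length 0
  offset=7 (pos 1, char 'e'): match length 1
  offset=8 (pos 0, char 'e'): match length 1
Longest match has length 3 at offset 3.
next_char = character at position 8 + 3 = 11 -> 'e'

Best match: offset=3, length=3 (matching 'eff' starting at position 5)
LZ77 triple: (3, 3, 'e')


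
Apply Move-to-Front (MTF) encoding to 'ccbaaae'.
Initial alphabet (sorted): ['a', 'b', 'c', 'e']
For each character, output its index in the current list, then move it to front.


MTF encoding:
'c': index 2 in ['a', 'b', 'c', 'e'] -> ['c', 'a', 'b', 'e']
'c': index 0 in ['c', 'a', 'b', 'e'] -> ['c', 'a', 'b', 'e']
'b': index 2 in ['c', 'a', 'b', 'e'] -> ['b', 'c', 'a', 'e']
'a': index 2 in ['b', 'c', 'a', 'e'] -> ['a', 'b', 'c', 'e']
'a': index 0 in ['a', 'b', 'c', 'e'] -> ['a', 'b', 'c', 'e']
'a': index 0 in ['a', 'b', 'c', 'e'] -> ['a', 'b', 'c', 'e']
'e': index 3 in ['a', 'b', 'c', 'e'] -> ['e', 'a', 'b', 'c']


Output: [2, 0, 2, 2, 0, 0, 3]


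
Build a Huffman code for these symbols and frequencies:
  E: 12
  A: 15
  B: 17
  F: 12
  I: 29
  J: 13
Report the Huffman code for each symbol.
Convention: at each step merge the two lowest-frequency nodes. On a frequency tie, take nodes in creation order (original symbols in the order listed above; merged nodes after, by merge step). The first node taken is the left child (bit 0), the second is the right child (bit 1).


Huffman tree construction:
Step 1: Merge E(12) + F(12) = 24
Step 2: Merge J(13) + A(15) = 28
Step 3: Merge B(17) + (E+F)(24) = 41
Step 4: Merge (J+A)(28) + I(29) = 57
Step 5: Merge (B+(E+F))(41) + ((J+A)+I)(57) = 98
Read each symbol's code off the tree from the root (left child = 0, right child = 1).

Codes:
  E: 010 (length 3)
  A: 101 (length 3)
  B: 00 (length 2)
  F: 011 (length 3)
  I: 11 (length 2)
  J: 100 (length 3)
Average code length: 248/98 = 2.5306 bits/symbol


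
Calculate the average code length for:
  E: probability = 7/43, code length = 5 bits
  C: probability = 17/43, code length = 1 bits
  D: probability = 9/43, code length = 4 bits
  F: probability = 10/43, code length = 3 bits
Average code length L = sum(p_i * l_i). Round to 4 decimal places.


Weighted contributions p_i * l_i:
  E: (7/43) * 5 = 35/43
  C: (17/43) * 1 = 17/43
  D: (9/43) * 4 = 36/43
  F: (10/43) * 3 = 30/43
Sum = (35 + 17 + 36 + 30)/43 = 118/43

L = 118/43 = 2.7442 bits/symbol


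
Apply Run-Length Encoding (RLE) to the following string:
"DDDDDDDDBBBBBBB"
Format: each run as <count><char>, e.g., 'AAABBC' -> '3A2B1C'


Scanning runs left to right:
  i=0: run of 'D' x 8 -> '8D'
  i=8: run of 'B' x 7 -> '7B'

RLE = 8D7B


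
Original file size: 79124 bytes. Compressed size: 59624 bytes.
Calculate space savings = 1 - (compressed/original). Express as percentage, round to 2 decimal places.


ratio = compressed/original = 59624/79124 = 0.753551
savings = 1 - ratio = 1 - 0.753551 = 0.246449
as a percentage: 0.246449 * 100 = 24.64%

Space savings = 1 - 59624/79124 = 24.64%
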